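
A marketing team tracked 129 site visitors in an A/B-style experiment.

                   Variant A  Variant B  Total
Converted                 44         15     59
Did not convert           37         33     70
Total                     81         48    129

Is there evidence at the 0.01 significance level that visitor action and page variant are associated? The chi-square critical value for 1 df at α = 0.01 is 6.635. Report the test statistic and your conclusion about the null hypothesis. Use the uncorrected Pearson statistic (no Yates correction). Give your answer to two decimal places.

6.46; fail to reject H₀

Grand total N = 129.
Expected counts (row total × column total / N):
  Converted, Variant A: 59×81/129 = 37.0465
  Converted, Variant B: 59×48/129 = 21.9535
  Did not convert, Variant A: 70×81/129 = 43.9535
  Did not convert, Variant B: 70×48/129 = 26.0465
Contributions (O − E)²/E:
  (44 − 37.0465)²/37.0465 = 1.3051
  (15 − 21.9535)²/21.9535 = 2.2024
  (37 − 43.9535)²/43.9535 = 1.1001
  (33 − 26.0465)²/26.0465 = 1.8563
χ² = 1.3051 + 2.2024 + 1.1001 + 1.8563 = 6.46
df = (2−1)(2−1) = 1. Since 6.46 < 6.635, fail to reject the null hypothesis of independence at α = 0.01.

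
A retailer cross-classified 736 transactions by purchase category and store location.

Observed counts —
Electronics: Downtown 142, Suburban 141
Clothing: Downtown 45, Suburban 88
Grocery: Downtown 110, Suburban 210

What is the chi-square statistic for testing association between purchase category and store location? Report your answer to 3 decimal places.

18.446

Row totals: 283, 133, 320. Column totals: 297, 439. Grand total N = 736.
Expected counts (row total × column total / N):
  Electronics, Downtown: 283×297/736 = 114.1997
  Electronics, Suburban: 283×439/736 = 168.8003
  Clothing, Downtown: 133×297/736 = 53.6698
  Clothing, Suburban: 133×439/736 = 79.3302
  Grocery, Downtown: 320×297/736 = 129.1304
  Grocery, Suburban: 320×439/736 = 190.8696
Contributions (O − E)²/E:
  (142 − 114.1997)²/114.1997 = 6.7676
  (141 − 168.8003)²/168.8003 = 4.5785
  (45 − 53.6698)²/53.6698 = 1.4005
  (88 − 79.3302)²/79.3302 = 0.9475
  (110 − 129.1304)²/129.1304 = 2.8341
  (210 − 190.8696)²/190.8696 = 1.9174
χ² = 6.7676 + 4.5785 + 1.4005 + 0.9475 + 2.8341 + 1.9174 = 18.446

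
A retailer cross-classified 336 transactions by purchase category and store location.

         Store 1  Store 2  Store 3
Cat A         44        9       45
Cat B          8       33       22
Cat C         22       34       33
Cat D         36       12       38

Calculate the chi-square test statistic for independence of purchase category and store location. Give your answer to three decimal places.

Row totals: 98, 63, 89, 86. Column totals: 110, 88, 138. Grand total N = 336.
Expected counts (row total × column total / N):
  Cat A, Store 1: 98×110/336 = 32.0833
  Cat A, Store 2: 98×88/336 = 25.6667
  Cat A, Store 3: 98×138/336 = 40.2500
  Cat B, Store 1: 63×110/336 = 20.6250
  Cat B, Store 2: 63×88/336 = 16.5000
  Cat B, Store 3: 63×138/336 = 25.8750
  Cat C, Store 1: 89×110/336 = 29.1369
  Cat C, Store 2: 89×88/336 = 23.3095
  Cat C, Store 3: 89×138/336 = 36.5536
  Cat D, Store 1: 86×110/336 = 28.1548
  Cat D, Store 2: 86×88/336 = 22.5238
  Cat D, Store 3: 86×138/336 = 35.3214
Contributions (O − E)²/E:
  (44 − 32.0833)²/32.0833 = 4.4262
  (9 − 25.6667)²/25.6667 = 10.8225
  (45 − 40.2500)²/40.2500 = 0.5606
  (8 − 20.6250)²/20.6250 = 7.7280
  (33 − 16.5000)²/16.5000 = 16.5000
  (22 − 25.8750)²/25.8750 = 0.5803
  (22 − 29.1369)²/29.1369 = 1.7481
  (34 − 23.3095)²/23.3095 = 4.9030
  (33 − 36.5536)²/36.5536 = 0.3455
  (36 − 28.1548)²/28.1548 = 2.1860
  (12 − 22.5238)²/22.5238 = 4.9170
  (38 − 35.3214)²/35.3214 = 0.2031
χ² = 4.4262 + 10.8225 + 0.5606 + 7.7280 + 16.5000 + 0.5803 + 1.7481 + 4.9030 + 0.3455 + 2.1860 + 4.9170 + 0.2031 = 54.920

54.920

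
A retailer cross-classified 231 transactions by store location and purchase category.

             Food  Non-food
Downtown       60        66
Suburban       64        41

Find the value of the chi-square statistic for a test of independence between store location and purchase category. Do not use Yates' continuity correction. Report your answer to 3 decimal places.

4.095

Row totals: 126, 105. Column totals: 124, 107. Grand total N = 231.
Expected counts (row total × column total / N):
  Downtown, Food: 126×124/231 = 67.6364
  Downtown, Non-food: 126×107/231 = 58.3636
  Suburban, Food: 105×124/231 = 56.3636
  Suburban, Non-food: 105×107/231 = 48.6364
Contributions (O − E)²/E:
  (60 − 67.6364)²/67.6364 = 0.8622
  (66 − 58.3636)²/58.3636 = 0.9992
  (64 − 56.3636)²/56.3636 = 1.0346
  (41 − 48.6364)²/48.6364 = 1.1990
χ² = 0.8622 + 0.9992 + 1.0346 + 1.1990 = 4.095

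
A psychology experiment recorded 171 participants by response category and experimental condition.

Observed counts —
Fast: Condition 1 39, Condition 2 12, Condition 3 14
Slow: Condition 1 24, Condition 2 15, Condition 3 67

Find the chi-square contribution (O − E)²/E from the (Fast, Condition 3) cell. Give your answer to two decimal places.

Row total (Fast) = 65; column total (Condition 3) = 81; N = 171.
Expected count E = 65 × 81 / 171 = 30.7895.
Contribution = (O − E)²/E = (14 − 30.7895)² / 30.7895 = 9.16.

9.16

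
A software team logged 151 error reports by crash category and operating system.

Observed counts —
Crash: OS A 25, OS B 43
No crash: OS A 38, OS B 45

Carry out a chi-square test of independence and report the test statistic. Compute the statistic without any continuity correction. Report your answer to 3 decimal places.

1.250

Row totals: 68, 83. Column totals: 63, 88. Grand total N = 151.
Expected counts (row total × column total / N):
  Crash, OS A: 68×63/151 = 28.3709
  Crash, OS B: 68×88/151 = 39.6291
  No crash, OS A: 83×63/151 = 34.6291
  No crash, OS B: 83×88/151 = 48.3709
Contributions (O − E)²/E:
  (25 − 28.3709)²/28.3709 = 0.4005
  (43 − 39.6291)²/39.6291 = 0.2867
  (38 − 34.6291)²/34.6291 = 0.3281
  (45 − 48.3709)²/48.3709 = 0.2349
χ² = 0.4005 + 0.2867 + 0.3281 + 0.2349 = 1.250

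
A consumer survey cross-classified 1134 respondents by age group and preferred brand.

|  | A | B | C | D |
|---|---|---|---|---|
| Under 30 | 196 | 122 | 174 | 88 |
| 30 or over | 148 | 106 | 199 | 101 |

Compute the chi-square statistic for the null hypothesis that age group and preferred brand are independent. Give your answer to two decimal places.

Row totals: 580, 554. Column totals: 344, 228, 373, 189. Grand total N = 1134.
Expected counts (row total × column total / N):
  Under 30, A: 580×344/1134 = 175.944
  Under 30, B: 580×228/1134 = 116.614
  Under 30, C: 580×373/1134 = 190.776
  Under 30, D: 580×189/1134 = 96.667
  30 or over, A: 554×344/1134 = 168.056
  30 or over, B: 554×228/1134 = 111.386
  30 or over, C: 554×373/1134 = 182.224
  30 or over, D: 554×189/1134 = 92.333
Contributions (O − E)²/E:
  (196 − 175.944)²/175.944 = 2.2862
  (122 − 116.614)²/116.614 = 0.2488
  (174 − 190.776)²/190.776 = 1.4752
  (88 − 96.667)²/96.667 = 0.7771
  (148 − 168.056)²/168.056 = 2.3935
  (106 − 111.386)²/111.386 = 0.2604
  (199 − 182.224)²/182.224 = 1.5444
  (101 − 92.333)²/92.333 = 0.8135
χ² = 2.2862 + 0.2488 + 1.4752 + 0.7771 + 2.3935 + 0.2604 + 1.5444 + 0.8135 = 9.80

9.80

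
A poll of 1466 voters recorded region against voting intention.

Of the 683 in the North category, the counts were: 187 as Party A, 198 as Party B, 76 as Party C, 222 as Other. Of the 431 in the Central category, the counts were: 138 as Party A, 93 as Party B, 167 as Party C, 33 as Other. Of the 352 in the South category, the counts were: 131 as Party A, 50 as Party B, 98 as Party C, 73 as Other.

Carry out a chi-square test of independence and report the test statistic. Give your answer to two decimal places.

194.27

Row totals: 683, 431, 352. Column totals: 456, 341, 341, 328. Grand total N = 1466.
Expected counts (row total × column total / N):
  North, Party A: 683×456/1466 = 212.447
  North, Party B: 683×341/1466 = 158.870
  North, Party C: 683×341/1466 = 158.870
  North, Other: 683×328/1466 = 152.813
  Central, Party A: 431×456/1466 = 134.063
  Central, Party B: 431×341/1466 = 100.253
  Central, Party C: 431×341/1466 = 100.253
  Central, Other: 431×328/1466 = 96.431
  South, Party A: 352×456/1466 = 109.490
  South, Party B: 352×341/1466 = 81.877
  South, Party C: 352×341/1466 = 81.877
  South, Other: 352×328/1466 = 78.756
Contributions (O − E)²/E:
  (187 − 212.447)²/212.447 = 3.0481
  (198 − 158.870)²/158.870 = 9.6378
  (76 − 158.870)²/158.870 = 43.2268
  (222 − 152.813)²/152.813 = 31.3248
  (138 − 134.063)²/134.063 = 0.1156
  (93 − 100.253)²/100.253 = 0.5247
  (167 − 100.253)²/100.253 = 44.4392
  (33 − 96.431)²/96.431 = 41.7240
  (131 − 109.490)²/109.490 = 4.2258
  (50 − 81.877)²/81.877 = 12.4106
  (98 − 81.877)²/81.877 = 3.1749
  (73 − 78.756)²/78.756 = 0.4207
χ² = 3.0481 + 9.6378 + 43.2268 + 31.3248 + 0.1156 + 0.5247 + 44.4392 + 41.7240 + 4.2258 + 12.4106 + 3.1749 + 0.4207 = 194.27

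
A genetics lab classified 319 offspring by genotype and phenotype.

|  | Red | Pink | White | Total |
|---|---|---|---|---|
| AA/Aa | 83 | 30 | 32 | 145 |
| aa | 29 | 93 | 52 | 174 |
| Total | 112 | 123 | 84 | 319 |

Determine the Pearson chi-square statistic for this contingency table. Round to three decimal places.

Grand total N = 319.
Expected counts (row total × column total / N):
  AA/Aa, Red: 145×112/319 = 50.9091
  AA/Aa, Pink: 145×123/319 = 55.9091
  AA/Aa, White: 145×84/319 = 38.1818
  aa, Red: 174×112/319 = 61.0909
  aa, Pink: 174×123/319 = 67.0909
  aa, White: 174×84/319 = 45.8182
Contributions (O − E)²/E:
  (83 − 50.9091)²/50.9091 = 20.2287
  (30 − 55.9091)²/55.9091 = 12.0067
  (32 − 38.1818)²/38.1818 = 1.0009
  (29 − 61.0909)²/61.0909 = 16.8573
  (93 − 67.0909)²/67.0909 = 10.0056
  (52 − 45.8182)²/45.8182 = 0.8340
χ² = 20.2287 + 12.0067 + 1.0009 + 16.8573 + 10.0056 + 0.8340 = 60.933

60.933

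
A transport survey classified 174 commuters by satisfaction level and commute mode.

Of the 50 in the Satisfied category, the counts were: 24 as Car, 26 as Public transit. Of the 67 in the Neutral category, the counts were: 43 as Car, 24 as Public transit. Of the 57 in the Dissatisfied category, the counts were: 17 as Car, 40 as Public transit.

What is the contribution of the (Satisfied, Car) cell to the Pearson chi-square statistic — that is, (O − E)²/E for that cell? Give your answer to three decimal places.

Row total (Satisfied) = 50; column total (Car) = 84; N = 174.
Expected count E = 50 × 84 / 174 = 24.1379.
Contribution = (O − E)²/E = (24 − 24.1379)² / 24.1379 = 0.001.

0.001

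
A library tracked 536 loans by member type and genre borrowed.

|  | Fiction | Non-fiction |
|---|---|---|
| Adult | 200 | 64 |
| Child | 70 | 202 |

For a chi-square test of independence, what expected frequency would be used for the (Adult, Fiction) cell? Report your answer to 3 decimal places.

132.985

Row total (Adult) = 264; column total (Fiction) = 270; grand total N = 536.
Expected count = (row total × column total) / N = 264 × 270 / 536 = 132.985.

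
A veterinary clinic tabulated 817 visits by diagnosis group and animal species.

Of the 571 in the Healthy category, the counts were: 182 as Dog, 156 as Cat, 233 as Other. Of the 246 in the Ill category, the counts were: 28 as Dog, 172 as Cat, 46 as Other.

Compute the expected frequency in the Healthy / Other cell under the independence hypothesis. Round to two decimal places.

194.99

Row total (Healthy) = 571; column total (Other) = 279; grand total N = 817.
Expected count = (row total × column total) / N = 571 × 279 / 817 = 194.99.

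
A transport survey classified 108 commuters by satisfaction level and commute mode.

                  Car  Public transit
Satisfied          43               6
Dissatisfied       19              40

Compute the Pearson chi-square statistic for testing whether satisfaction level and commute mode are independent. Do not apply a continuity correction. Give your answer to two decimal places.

Row totals: 49, 59. Column totals: 62, 46. Grand total N = 108.
Expected counts (row total × column total / N):
  Satisfied, Car: 49×62/108 = 28.1296
  Satisfied, Public transit: 49×46/108 = 20.8704
  Dissatisfied, Car: 59×62/108 = 33.8704
  Dissatisfied, Public transit: 59×46/108 = 25.1296
Contributions (O − E)²/E:
  (43 − 28.1296)²/28.1296 = 7.8611
  (6 − 20.8704)²/20.8704 = 10.5953
  (19 − 33.8704)²/33.8704 = 6.5287
  (40 − 25.1296)²/25.1296 = 8.7995
χ² = 7.8611 + 10.5953 + 6.5287 + 8.7995 = 33.78

33.78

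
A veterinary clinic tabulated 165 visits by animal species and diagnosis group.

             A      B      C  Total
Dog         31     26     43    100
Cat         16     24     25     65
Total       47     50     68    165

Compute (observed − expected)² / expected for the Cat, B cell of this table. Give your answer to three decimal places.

0.940

Row total (Cat) = 65; column total (B) = 50; N = 165.
Expected count E = 65 × 50 / 165 = 19.6970.
Contribution = (O − E)²/E = (24 − 19.6970)² / 19.6970 = 0.940.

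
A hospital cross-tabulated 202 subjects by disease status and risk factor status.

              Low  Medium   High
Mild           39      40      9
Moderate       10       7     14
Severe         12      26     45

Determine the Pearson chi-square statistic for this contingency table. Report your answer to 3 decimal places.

Row totals: 88, 31, 83. Column totals: 61, 73, 68. Grand total N = 202.
Expected counts (row total × column total / N):
  Mild, Low: 88×61/202 = 26.5743
  Mild, Medium: 88×73/202 = 31.8020
  Mild, High: 88×68/202 = 29.6238
  Moderate, Low: 31×61/202 = 9.3614
  Moderate, Medium: 31×73/202 = 11.2030
  Moderate, High: 31×68/202 = 10.4356
  Severe, Low: 83×61/202 = 25.0644
  Severe, Medium: 83×73/202 = 29.9950
  Severe, High: 83×68/202 = 27.9406
Contributions (O − E)²/E:
  (39 − 26.5743)²/26.5743 = 5.8101
  (40 − 31.8020)²/31.8020 = 2.1133
  (9 − 29.6238)²/29.6238 = 14.3581
  (10 − 9.3614)²/9.3614 = 0.0436
  (7 − 11.2030)²/11.2030 = 1.5768
  (14 − 10.4356)²/10.4356 = 1.2175
  (12 − 25.0644)²/25.0644 = 6.8096
  (26 − 29.9950)²/29.9950 = 0.5321
  (45 − 27.9406)²/27.9406 = 10.4158
χ² = 5.8101 + 2.1133 + 14.3581 + 0.0436 + 1.5768 + 1.2175 + 6.8096 + 0.5321 + 10.4158 = 42.877

42.877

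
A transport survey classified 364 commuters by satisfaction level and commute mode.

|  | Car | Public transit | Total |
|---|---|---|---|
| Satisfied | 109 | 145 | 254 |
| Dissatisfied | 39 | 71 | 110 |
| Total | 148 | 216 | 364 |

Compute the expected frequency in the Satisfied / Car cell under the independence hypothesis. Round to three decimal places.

103.275

Row total (Satisfied) = 254; column total (Car) = 148; grand total N = 364.
Expected count = (row total × column total) / N = 254 × 148 / 364 = 103.275.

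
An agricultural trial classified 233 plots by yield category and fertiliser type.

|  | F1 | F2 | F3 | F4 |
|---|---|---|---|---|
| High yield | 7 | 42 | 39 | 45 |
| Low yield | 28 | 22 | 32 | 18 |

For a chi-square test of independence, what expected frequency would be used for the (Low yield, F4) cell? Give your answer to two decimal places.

27.04

Row total (Low yield) = 100; column total (F4) = 63; grand total N = 233.
Expected count = (row total × column total) / N = 100 × 63 / 233 = 27.04.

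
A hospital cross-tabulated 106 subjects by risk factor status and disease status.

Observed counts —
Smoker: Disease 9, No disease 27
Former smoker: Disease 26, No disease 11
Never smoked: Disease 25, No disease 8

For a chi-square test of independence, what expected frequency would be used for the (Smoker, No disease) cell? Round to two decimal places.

Row total (Smoker) = 36; column total (No disease) = 46; grand total N = 106.
Expected count = (row total × column total) / N = 36 × 46 / 106 = 15.62.

15.62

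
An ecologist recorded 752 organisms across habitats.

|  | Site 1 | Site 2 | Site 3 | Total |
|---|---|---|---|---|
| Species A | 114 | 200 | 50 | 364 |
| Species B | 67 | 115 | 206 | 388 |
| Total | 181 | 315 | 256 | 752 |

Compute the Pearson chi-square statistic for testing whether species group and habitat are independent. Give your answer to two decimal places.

129.57

Grand total N = 752.
Expected counts (row total × column total / N):
  Species A, Site 1: 364×181/752 = 87.612
  Species A, Site 2: 364×315/752 = 152.473
  Species A, Site 3: 364×256/752 = 123.915
  Species B, Site 1: 388×181/752 = 93.388
  Species B, Site 2: 388×315/752 = 162.527
  Species B, Site 3: 388×256/752 = 132.085
Contributions (O − E)²/E:
  (114 − 87.612)²/87.612 = 7.9478
  (200 − 152.473)²/152.473 = 14.8145
  (50 − 123.915)²/123.915 = 44.0901
  (67 − 93.388)²/93.388 = 7.4563
  (115 − 162.527)²/162.527 = 13.8981
  (206 − 132.085)²/132.085 = 41.3630
χ² = 7.9478 + 14.8145 + 44.0901 + 7.4563 + 13.8981 + 41.3630 = 129.57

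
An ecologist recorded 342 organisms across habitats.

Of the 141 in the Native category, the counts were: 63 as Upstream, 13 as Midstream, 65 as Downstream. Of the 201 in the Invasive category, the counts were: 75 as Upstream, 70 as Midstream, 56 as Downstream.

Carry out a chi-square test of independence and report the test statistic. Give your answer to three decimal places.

Row totals: 141, 201. Column totals: 138, 83, 121. Grand total N = 342.
Expected counts (row total × column total / N):
  Native, Upstream: 141×138/342 = 56.8947
  Native, Midstream: 141×83/342 = 34.2193
  Native, Downstream: 141×121/342 = 49.8860
  Invasive, Upstream: 201×138/342 = 81.1053
  Invasive, Midstream: 201×83/342 = 48.7807
  Invasive, Downstream: 201×121/342 = 71.1140
Contributions (O − E)²/E:
  (63 − 56.8947)²/56.8947 = 0.6552
  (13 − 34.2193)²/34.2193 = 13.1580
  (65 − 49.8860)²/49.8860 = 4.5791
  (75 − 81.1053)²/81.1053 = 0.4596
  (70 − 48.7807)²/48.7807 = 9.2303
  (56 − 71.1140)²/71.1140 = 3.2122
χ² = 0.6552 + 13.1580 + 4.5791 + 0.4596 + 9.2303 + 3.2122 = 31.294

31.294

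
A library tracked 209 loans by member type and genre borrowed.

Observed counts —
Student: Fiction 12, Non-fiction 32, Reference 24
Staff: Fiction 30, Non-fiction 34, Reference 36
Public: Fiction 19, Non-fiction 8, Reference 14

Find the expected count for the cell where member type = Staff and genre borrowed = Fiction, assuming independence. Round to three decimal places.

Row total (Staff) = 100; column total (Fiction) = 61; grand total N = 209.
Expected count = (row total × column total) / N = 100 × 61 / 209 = 29.187.

29.187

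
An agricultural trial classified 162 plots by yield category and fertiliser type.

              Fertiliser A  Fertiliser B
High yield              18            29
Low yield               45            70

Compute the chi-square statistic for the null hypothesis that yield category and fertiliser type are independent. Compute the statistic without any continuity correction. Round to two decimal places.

0.01

Row totals: 47, 115. Column totals: 63, 99. Grand total N = 162.
Expected counts (row total × column total / N):
  High yield, Fertiliser A: 47×63/162 = 18.278
  High yield, Fertiliser B: 47×99/162 = 28.722
  Low yield, Fertiliser A: 115×63/162 = 44.722
  Low yield, Fertiliser B: 115×99/162 = 70.278
Contributions (O − E)²/E:
  (18 − 18.278)²/18.278 = 0.0042
  (29 − 28.722)²/28.722 = 0.0027
  (45 − 44.722)²/44.722 = 0.0017
  (70 − 70.278)²/70.278 = 0.0011
χ² = 0.0042 + 0.0027 + 0.0017 + 0.0011 = 0.01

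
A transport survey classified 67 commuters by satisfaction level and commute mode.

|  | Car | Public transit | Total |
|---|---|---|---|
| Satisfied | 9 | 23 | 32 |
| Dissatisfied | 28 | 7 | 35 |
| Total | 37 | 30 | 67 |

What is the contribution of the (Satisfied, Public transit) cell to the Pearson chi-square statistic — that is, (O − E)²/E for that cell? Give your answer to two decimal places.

Row total (Satisfied) = 32; column total (Public transit) = 30; N = 67.
Expected count E = 32 × 30 / 67 = 14.328.
Contribution = (O − E)²/E = (23 − 14.328)² / 14.328 = 5.25.

5.25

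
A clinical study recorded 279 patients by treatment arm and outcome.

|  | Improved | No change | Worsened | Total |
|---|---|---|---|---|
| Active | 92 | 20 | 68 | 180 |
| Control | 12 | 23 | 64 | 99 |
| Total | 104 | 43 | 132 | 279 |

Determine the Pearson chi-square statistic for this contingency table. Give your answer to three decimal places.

41.883

Grand total N = 279.
Expected counts (row total × column total / N):
  Active, Improved: 180×104/279 = 67.0968
  Active, No change: 180×43/279 = 27.7419
  Active, Worsened: 180×132/279 = 85.1613
  Control, Improved: 99×104/279 = 36.9032
  Control, No change: 99×43/279 = 15.2581
  Control, Worsened: 99×132/279 = 46.8387
Contributions (O − E)²/E:
  (92 − 67.0968)²/67.0968 = 9.2429
  (20 − 27.7419)²/27.7419 = 2.1605
  (68 − 85.1613)²/85.1613 = 3.4583
  (12 − 36.9032)²/36.9032 = 16.8053
  (23 − 15.2581)²/15.2581 = 3.9282
  (64 − 46.8387)²/46.8387 = 6.2878
χ² = 9.2429 + 2.1605 + 3.4583 + 16.8053 + 3.9282 + 6.2878 = 41.883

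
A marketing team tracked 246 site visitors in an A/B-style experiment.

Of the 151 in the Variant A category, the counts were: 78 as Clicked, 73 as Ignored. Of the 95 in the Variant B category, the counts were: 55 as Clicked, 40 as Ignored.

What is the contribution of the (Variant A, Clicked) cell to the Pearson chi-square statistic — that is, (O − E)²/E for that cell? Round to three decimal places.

0.162

Row total (Variant A) = 151; column total (Clicked) = 133; N = 246.
Expected count E = 151 × 133 / 246 = 81.6382.
Contribution = (O − E)²/E = (78 − 81.6382)² / 81.6382 = 0.162.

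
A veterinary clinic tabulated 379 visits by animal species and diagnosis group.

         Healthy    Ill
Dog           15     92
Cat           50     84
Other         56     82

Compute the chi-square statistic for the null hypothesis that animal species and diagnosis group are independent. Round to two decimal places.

22.33

Row totals: 107, 134, 138. Column totals: 121, 258. Grand total N = 379.
Expected counts (row total × column total / N):
  Dog, Healthy: 107×121/379 = 34.161
  Dog, Ill: 107×258/379 = 72.839
  Cat, Healthy: 134×121/379 = 42.781
  Cat, Ill: 134×258/379 = 91.219
  Other, Healthy: 138×121/379 = 44.058
  Other, Ill: 138×258/379 = 93.942
Contributions (O − E)²/E:
  (15 − 34.161)²/34.161 = 10.7475
  (92 − 72.839)²/72.839 = 5.0405
  (50 − 42.781)²/42.781 = 1.2182
  (84 − 91.219)²/91.219 = 0.5713
  (56 − 44.058)²/44.058 = 3.2369
  (82 − 93.942)²/93.942 = 1.5181
χ² = 10.7475 + 5.0405 + 1.2182 + 0.5713 + 3.2369 + 1.5181 = 22.33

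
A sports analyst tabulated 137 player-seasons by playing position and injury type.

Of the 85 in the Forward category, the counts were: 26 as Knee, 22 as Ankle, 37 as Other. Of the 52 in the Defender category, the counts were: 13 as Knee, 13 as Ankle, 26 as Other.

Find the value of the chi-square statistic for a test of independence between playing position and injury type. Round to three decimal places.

0.657

Row totals: 85, 52. Column totals: 39, 35, 63. Grand total N = 137.
Expected counts (row total × column total / N):
  Forward, Knee: 85×39/137 = 24.19708
  Forward, Ankle: 85×35/137 = 21.71533
  Forward, Other: 85×63/137 = 39.08759
  Defender, Knee: 52×39/137 = 14.80292
  Defender, Ankle: 52×35/137 = 13.28467
  Defender, Other: 52×63/137 = 23.91241
Contributions (O − E)²/E:
  (26 − 24.19708)²/24.19708 = 0.1343
  (22 − 21.71533)²/21.71533 = 0.0037
  (37 − 39.08759)²/39.08759 = 0.1115
  (13 − 14.80292)²/14.80292 = 0.2196
  (13 − 13.28467)²/13.28467 = 0.0061
  (26 − 23.91241)²/23.91241 = 0.1822
χ² = 0.1343 + 0.0037 + 0.1115 + 0.2196 + 0.0061 + 0.1822 = 0.657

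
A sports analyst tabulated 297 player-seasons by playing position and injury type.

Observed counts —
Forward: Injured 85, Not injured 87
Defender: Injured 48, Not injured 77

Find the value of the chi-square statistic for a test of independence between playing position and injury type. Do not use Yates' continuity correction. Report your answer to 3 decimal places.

Row totals: 172, 125. Column totals: 133, 164. Grand total N = 297.
Expected counts (row total × column total / N):
  Forward, Injured: 172×133/297 = 77.0236
  Forward, Not injured: 172×164/297 = 94.9764
  Defender, Injured: 125×133/297 = 55.9764
  Defender, Not injured: 125×164/297 = 69.0236
Contributions (O − E)²/E:
  (85 − 77.0236)²/77.0236 = 0.8260
  (87 − 94.9764)²/94.9764 = 0.6699
  (48 − 55.9764)²/55.9764 = 1.1366
  (77 − 69.0236)²/69.0236 = 0.9218
χ² = 0.8260 + 0.6699 + 1.1366 + 0.9218 = 3.554

3.554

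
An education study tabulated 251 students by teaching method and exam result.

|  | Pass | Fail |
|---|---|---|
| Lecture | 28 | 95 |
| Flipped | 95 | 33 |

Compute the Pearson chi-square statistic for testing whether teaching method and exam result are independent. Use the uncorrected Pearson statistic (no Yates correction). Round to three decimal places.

Row totals: 123, 128. Column totals: 123, 128. Grand total N = 251.
Expected counts (row total × column total / N):
  Lecture, Pass: 123×123/251 = 60.2749
  Lecture, Fail: 123×128/251 = 62.7251
  Flipped, Pass: 128×123/251 = 62.7251
  Flipped, Fail: 128×128/251 = 65.2749
Contributions (O − E)²/E:
  (28 − 60.2749)²/60.2749 = 17.2820
  (95 − 62.7251)²/62.7251 = 16.6069
  (95 − 62.7251)²/62.7251 = 16.6069
  (33 − 65.2749)²/65.2749 = 15.9582
χ² = 17.2820 + 16.6069 + 16.6069 + 15.9582 = 66.454

66.454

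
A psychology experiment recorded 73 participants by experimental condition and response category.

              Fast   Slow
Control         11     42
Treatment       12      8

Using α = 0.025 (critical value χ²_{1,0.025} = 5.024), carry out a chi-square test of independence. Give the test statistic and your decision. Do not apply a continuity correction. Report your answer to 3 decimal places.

Row totals: 53, 20. Column totals: 23, 50. Grand total N = 73.
Expected counts (row total × column total / N):
  Control, Fast: 53×23/73 = 16.69863
  Control, Slow: 53×50/73 = 36.30137
  Treatment, Fast: 20×23/73 = 6.30137
  Treatment, Slow: 20×50/73 = 13.69863
Contributions (O − E)²/E:
  (11 − 16.69863)²/16.69863 = 1.9447
  (42 − 36.30137)²/36.30137 = 0.8946
  (12 − 6.30137)²/6.30137 = 5.1535
  (8 − 13.69863)²/13.69863 = 2.3706
χ² = 1.9447 + 0.8946 + 5.1535 + 2.3706 = 10.363
df = (2−1)(2−1) = 1. Since 10.363 > 5.024, reject the null hypothesis of independence at α = 0.025.

10.363; reject H₀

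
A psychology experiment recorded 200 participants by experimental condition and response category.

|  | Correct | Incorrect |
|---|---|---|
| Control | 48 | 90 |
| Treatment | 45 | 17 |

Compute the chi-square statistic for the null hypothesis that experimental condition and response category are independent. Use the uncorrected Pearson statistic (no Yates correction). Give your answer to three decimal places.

Row totals: 138, 62. Column totals: 93, 107. Grand total N = 200.
Expected counts (row total × column total / N):
  Control, Correct: 138×93/200 = 64.1700
  Control, Incorrect: 138×107/200 = 73.8300
  Treatment, Correct: 62×93/200 = 28.8300
  Treatment, Incorrect: 62×107/200 = 33.1700
Contributions (O − E)²/E:
  (48 − 64.1700)²/64.1700 = 4.0746
  (90 − 73.8300)²/73.8300 = 3.5415
  (45 − 28.8300)²/28.8300 = 9.0693
  (17 − 33.1700)²/33.1700 = 7.8827
χ² = 4.0746 + 3.5415 + 9.0693 + 7.8827 = 24.568

24.568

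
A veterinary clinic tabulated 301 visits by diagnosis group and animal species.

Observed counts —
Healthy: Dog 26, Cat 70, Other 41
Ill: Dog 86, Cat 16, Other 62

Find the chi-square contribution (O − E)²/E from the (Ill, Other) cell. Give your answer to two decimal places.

Row total (Ill) = 164; column total (Other) = 103; N = 301.
Expected count E = 164 × 103 / 301 = 56.120.
Contribution = (O − E)²/E = (62 − 56.120)² / 56.120 = 0.62.

0.62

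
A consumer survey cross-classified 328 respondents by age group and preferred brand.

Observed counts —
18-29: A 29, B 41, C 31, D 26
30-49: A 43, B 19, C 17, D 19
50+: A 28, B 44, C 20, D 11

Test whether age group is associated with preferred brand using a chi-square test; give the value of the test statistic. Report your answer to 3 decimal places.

Row totals: 127, 98, 103. Column totals: 100, 104, 68, 56. Grand total N = 328.
Expected counts (row total × column total / N):
  18-29, A: 127×100/328 = 38.7195
  18-29, B: 127×104/328 = 40.2683
  18-29, C: 127×68/328 = 26.3293
  18-29, D: 127×56/328 = 21.6829
  30-49, A: 98×100/328 = 29.8780
  30-49, B: 98×104/328 = 31.0732
  30-49, C: 98×68/328 = 20.3171
  30-49, D: 98×56/328 = 16.7317
  50+, A: 103×100/328 = 31.4024
  50+, B: 103×104/328 = 32.6585
  50+, C: 103×68/328 = 21.3537
  50+, D: 103×56/328 = 17.5854
Contributions (O − E)²/E:
  (29 − 38.7195)²/38.7195 = 2.4398
  (41 − 40.2683)²/40.2683 = 0.0133
  (31 − 26.3293)²/26.3293 = 0.8286
  (26 − 21.6829)²/21.6829 = 0.8595
  (43 − 29.8780)²/29.8780 = 5.7630
  (19 − 31.0732)²/31.0732 = 4.6909
  (17 − 20.3171)²/20.3171 = 0.5416
  (19 − 16.7317)²/16.7317 = 0.3075
  (28 − 31.4024)²/31.4024 = 0.3686
  (44 − 32.6585)²/32.6585 = 3.9386
  (20 − 21.3537)²/21.3537 = 0.0858
  (11 − 17.5854)²/17.5854 = 2.4661
χ² = 2.4398 + 0.0133 + 0.8286 + 0.8595 + 5.7630 + 4.6909 + 0.5416 + 0.3075 + 0.3686 + 3.9386 + 0.0858 + 2.4661 = 22.303

22.303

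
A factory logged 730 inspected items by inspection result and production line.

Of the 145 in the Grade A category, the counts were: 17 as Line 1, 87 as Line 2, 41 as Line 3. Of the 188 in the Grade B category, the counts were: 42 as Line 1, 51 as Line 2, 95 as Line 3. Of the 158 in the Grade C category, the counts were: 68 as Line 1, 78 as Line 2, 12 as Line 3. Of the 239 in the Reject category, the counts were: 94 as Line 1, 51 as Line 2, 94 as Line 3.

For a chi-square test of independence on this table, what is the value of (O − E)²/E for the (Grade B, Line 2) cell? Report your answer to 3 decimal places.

Row total (Grade B) = 188; column total (Line 2) = 267; N = 730.
Expected count E = 188 × 267 / 730 = 68.7616.
Contribution = (O − E)²/E = (51 − 68.7616)² / 68.7616 = 4.588.

4.588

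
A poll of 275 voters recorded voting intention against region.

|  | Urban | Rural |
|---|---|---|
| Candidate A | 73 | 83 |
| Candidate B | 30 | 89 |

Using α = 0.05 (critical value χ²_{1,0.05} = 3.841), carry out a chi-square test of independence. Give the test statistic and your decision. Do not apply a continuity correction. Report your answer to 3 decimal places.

13.426; reject H₀

Row totals: 156, 119. Column totals: 103, 172. Grand total N = 275.
Expected counts (row total × column total / N):
  Candidate A, Urban: 156×103/275 = 58.4291
  Candidate A, Rural: 156×172/275 = 97.5709
  Candidate B, Urban: 119×103/275 = 44.5709
  Candidate B, Rural: 119×172/275 = 74.4291
Contributions (O − E)²/E:
  (73 − 58.4291)²/58.4291 = 3.6337
  (83 − 97.5709)²/97.5709 = 2.1760
  (30 − 44.5709)²/44.5709 = 4.7634
  (89 − 74.4291)²/74.4291 = 2.8525
χ² = 3.6337 + 2.1760 + 4.7634 + 2.8525 = 13.426
df = (2−1)(2−1) = 1. Since 13.426 > 3.841, reject the null hypothesis of independence at α = 0.05.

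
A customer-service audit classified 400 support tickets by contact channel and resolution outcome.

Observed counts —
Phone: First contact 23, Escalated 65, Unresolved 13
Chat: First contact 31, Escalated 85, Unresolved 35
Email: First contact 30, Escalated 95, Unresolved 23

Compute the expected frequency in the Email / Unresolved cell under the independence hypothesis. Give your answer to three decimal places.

26.270

Row total (Email) = 148; column total (Unresolved) = 71; grand total N = 400.
Expected count = (row total × column total) / N = 148 × 71 / 400 = 26.270.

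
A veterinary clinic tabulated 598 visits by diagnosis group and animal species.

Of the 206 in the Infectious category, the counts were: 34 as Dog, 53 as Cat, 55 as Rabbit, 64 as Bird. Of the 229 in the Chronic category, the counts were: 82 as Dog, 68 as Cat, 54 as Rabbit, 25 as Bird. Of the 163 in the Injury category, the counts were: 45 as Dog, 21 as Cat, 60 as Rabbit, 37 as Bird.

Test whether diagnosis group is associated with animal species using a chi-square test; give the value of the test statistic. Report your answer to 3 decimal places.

Row totals: 206, 229, 163. Column totals: 161, 142, 169, 126. Grand total N = 598.
Expected counts (row total × column total / N):
  Infectious, Dog: 206×161/598 = 55.4615
  Infectious, Cat: 206×142/598 = 48.9164
  Infectious, Rabbit: 206×169/598 = 58.2174
  Infectious, Bird: 206×126/598 = 43.4047
  Chronic, Dog: 229×161/598 = 61.6538
  Chronic, Cat: 229×142/598 = 54.3779
  Chronic, Rabbit: 229×169/598 = 64.7174
  Chronic, Bird: 229×126/598 = 48.2508
  Injury, Dog: 163×161/598 = 43.8846
  Injury, Cat: 163×142/598 = 38.7057
  Injury, Rabbit: 163×169/598 = 46.0652
  Injury, Bird: 163×126/598 = 34.3445
Contributions (O − E)²/E:
  (34 − 55.4615)²/55.4615 = 8.3048
  (53 − 48.9164)²/48.9164 = 0.3409
  (55 − 58.2174)²/58.2174 = 0.1778
  (64 − 43.4047)²/43.4047 = 9.7724
  (82 − 61.6538)²/61.6538 = 6.7144
  (68 − 54.3779)²/54.3779 = 3.4124
  (54 − 64.7174)²/64.7174 = 1.7748
  (25 − 48.2508)²/48.2508 = 11.2040
  (45 − 43.8846)²/43.8846 = 0.0283
  (21 − 38.7057)²/38.7057 = 8.0994
  (60 − 46.0652)²/46.0652 = 4.2153
  (37 − 34.3445)²/34.3445 = 0.2053
χ² = 8.3048 + 0.3409 + 0.1778 + 9.7724 + 6.7144 + 3.4124 + 1.7748 + 11.2040 + 0.0283 + 8.0994 + 4.2153 + 0.2053 = 54.250

54.250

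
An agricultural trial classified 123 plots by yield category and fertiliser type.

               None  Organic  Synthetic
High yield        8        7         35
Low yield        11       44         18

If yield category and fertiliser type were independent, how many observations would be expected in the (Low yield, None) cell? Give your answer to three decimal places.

11.276

Row total (Low yield) = 73; column total (None) = 19; grand total N = 123.
Expected count = (row total × column total) / N = 73 × 19 / 123 = 11.276.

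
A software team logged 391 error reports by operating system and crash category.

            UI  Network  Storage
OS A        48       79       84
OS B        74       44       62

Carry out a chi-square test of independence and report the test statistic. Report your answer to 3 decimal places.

Row totals: 211, 180. Column totals: 122, 123, 146. Grand total N = 391.
Expected counts (row total × column total / N):
  OS A, UI: 211×122/391 = 65.8363
  OS A, Network: 211×123/391 = 66.3760
  OS A, Storage: 211×146/391 = 78.7877
  OS B, UI: 180×122/391 = 56.1637
  OS B, Network: 180×123/391 = 56.6240
  OS B, Storage: 180×146/391 = 67.2123
Contributions (O − E)²/E:
  (48 − 65.8363)²/65.8363 = 4.8322
  (79 − 66.3760)²/66.3760 = 2.4009
  (84 − 78.7877)²/78.7877 = 0.3448
  (74 − 56.1637)²/56.1637 = 5.6644
  (44 − 56.6240)²/56.6240 = 2.8144
  (62 − 67.2123)²/67.2123 = 0.4042
χ² = 4.8322 + 2.4009 + 0.3448 + 5.6644 + 2.8144 + 0.4042 = 16.461

16.461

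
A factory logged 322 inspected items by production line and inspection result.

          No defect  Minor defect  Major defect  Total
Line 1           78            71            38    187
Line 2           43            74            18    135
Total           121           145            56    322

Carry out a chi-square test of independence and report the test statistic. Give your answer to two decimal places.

Grand total N = 322.
Expected counts (row total × column total / N):
  Line 1, No defect: 187×121/322 = 70.270
  Line 1, Minor defect: 187×145/322 = 84.208
  Line 1, Major defect: 187×56/322 = 32.522
  Line 2, No defect: 135×121/322 = 50.730
  Line 2, Minor defect: 135×145/322 = 60.792
  Line 2, Major defect: 135×56/322 = 23.478
Contributions (O − E)²/E:
  (78 − 70.270)²/70.270 = 0.8503
  (71 − 84.208)²/84.208 = 2.0717
  (38 − 32.522)²/32.522 = 0.9227
  (43 − 50.730)²/50.730 = 1.1779
  (74 − 60.792)²/60.792 = 2.8696
  (18 − 23.478)²/23.478 = 1.2782
χ² = 0.8503 + 2.0717 + 0.9227 + 1.1779 + 2.8696 + 1.2782 = 9.17

9.17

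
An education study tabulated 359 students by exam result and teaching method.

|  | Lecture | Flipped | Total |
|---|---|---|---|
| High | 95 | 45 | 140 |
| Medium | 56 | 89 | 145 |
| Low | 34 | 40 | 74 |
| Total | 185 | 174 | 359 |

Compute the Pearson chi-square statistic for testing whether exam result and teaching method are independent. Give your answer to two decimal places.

Grand total N = 359.
Expected counts (row total × column total / N):
  High, Lecture: 140×185/359 = 72.145
  High, Flipped: 140×174/359 = 67.855
  Medium, Lecture: 145×185/359 = 74.721
  Medium, Flipped: 145×174/359 = 70.279
  Low, Lecture: 74×185/359 = 38.134
  Low, Flipped: 74×174/359 = 35.866
Contributions (O − E)²/E:
  (95 − 72.145)²/72.145 = 7.2403
  (45 − 67.855)²/67.855 = 7.6980
  (56 − 74.721)²/74.721 = 4.6905
  (89 − 70.279)²/70.279 = 4.9869
  (34 − 38.134)²/38.134 = 0.4482
  (40 − 35.866)²/35.866 = 0.4765
χ² = 7.2403 + 7.6980 + 4.6905 + 4.9869 + 0.4482 + 0.4765 = 25.54

25.54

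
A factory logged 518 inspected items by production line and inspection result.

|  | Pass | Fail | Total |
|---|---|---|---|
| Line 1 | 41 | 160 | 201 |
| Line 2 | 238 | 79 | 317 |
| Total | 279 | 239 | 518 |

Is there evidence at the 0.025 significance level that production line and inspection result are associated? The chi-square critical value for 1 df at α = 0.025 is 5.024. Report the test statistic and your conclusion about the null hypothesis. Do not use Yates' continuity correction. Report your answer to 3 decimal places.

147.997; reject H₀

Grand total N = 518.
Expected counts (row total × column total / N):
  Line 1, Pass: 201×279/518 = 108.2606
  Line 1, Fail: 201×239/518 = 92.7394
  Line 2, Pass: 317×279/518 = 170.7394
  Line 2, Fail: 317×239/518 = 146.2606
Contributions (O − E)²/E:
  (41 − 108.2606)²/108.2606 = 41.7879
  (160 − 92.7394)²/92.7394 = 48.7817
  (238 − 170.7394)²/170.7394 = 26.4965
  (79 − 146.2606)²/146.2606 = 30.9310
χ² = 41.7879 + 48.7817 + 26.4965 + 30.9310 = 147.997
df = (2−1)(2−1) = 1. Since 147.997 > 5.024, reject the null hypothesis of independence at α = 0.025.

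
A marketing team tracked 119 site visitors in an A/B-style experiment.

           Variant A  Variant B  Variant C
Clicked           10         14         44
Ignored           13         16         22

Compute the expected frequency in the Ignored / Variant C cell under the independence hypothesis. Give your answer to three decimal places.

28.286

Row total (Ignored) = 51; column total (Variant C) = 66; grand total N = 119.
Expected count = (row total × column total) / N = 51 × 66 / 119 = 28.286.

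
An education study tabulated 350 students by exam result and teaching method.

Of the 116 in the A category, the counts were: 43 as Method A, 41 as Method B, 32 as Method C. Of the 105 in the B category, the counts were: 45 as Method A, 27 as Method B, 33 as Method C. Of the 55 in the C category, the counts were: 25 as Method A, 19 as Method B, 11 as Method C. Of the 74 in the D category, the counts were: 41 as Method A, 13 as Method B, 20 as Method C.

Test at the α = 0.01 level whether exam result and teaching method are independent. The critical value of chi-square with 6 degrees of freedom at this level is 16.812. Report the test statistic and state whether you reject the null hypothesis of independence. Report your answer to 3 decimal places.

11.222; fail to reject H₀

Row totals: 116, 105, 55, 74. Column totals: 154, 100, 96. Grand total N = 350.
Expected counts (row total × column total / N):
  A, Method A: 116×154/350 = 51.0400
  A, Method B: 116×100/350 = 33.1429
  A, Method C: 116×96/350 = 31.8171
  B, Method A: 105×154/350 = 46.2000
  B, Method B: 105×100/350 = 30.0000
  B, Method C: 105×96/350 = 28.8000
  C, Method A: 55×154/350 = 24.2000
  C, Method B: 55×100/350 = 15.7143
  C, Method C: 55×96/350 = 15.0857
  D, Method A: 74×154/350 = 32.5600
  D, Method B: 74×100/350 = 21.1429
  D, Method C: 74×96/350 = 20.2971
Contributions (O − E)²/E:
  (43 − 51.0400)²/51.0400 = 1.2665
  (41 − 33.1429)²/33.1429 = 1.8627
  (32 − 31.8171)²/31.8171 = 0.0011
  (45 − 46.2000)²/46.2000 = 0.0312
  (27 − 30.0000)²/30.0000 = 0.3000
  (33 − 28.8000)²/28.8000 = 0.6125
  (25 − 24.2000)²/24.2000 = 0.0264
  (19 − 15.7143)²/15.7143 = 0.6870
  (11 − 15.0857)²/15.0857 = 1.1065
  (41 − 32.5600)²/32.5600 = 2.1878
  (13 − 21.1429)²/21.1429 = 3.1361
  (20 − 20.2971)²/20.2971 = 0.0043
χ² = 1.2665 + 1.8627 + 0.0011 + 0.0312 + 0.3000 + 0.6125 + 0.0264 + 0.6870 + 1.1065 + 2.1878 + 3.1361 + 0.0043 = 11.222
df = (4−1)(3−1) = 6. Since 11.222 < 16.812, fail to reject the null hypothesis of independence at α = 0.01.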